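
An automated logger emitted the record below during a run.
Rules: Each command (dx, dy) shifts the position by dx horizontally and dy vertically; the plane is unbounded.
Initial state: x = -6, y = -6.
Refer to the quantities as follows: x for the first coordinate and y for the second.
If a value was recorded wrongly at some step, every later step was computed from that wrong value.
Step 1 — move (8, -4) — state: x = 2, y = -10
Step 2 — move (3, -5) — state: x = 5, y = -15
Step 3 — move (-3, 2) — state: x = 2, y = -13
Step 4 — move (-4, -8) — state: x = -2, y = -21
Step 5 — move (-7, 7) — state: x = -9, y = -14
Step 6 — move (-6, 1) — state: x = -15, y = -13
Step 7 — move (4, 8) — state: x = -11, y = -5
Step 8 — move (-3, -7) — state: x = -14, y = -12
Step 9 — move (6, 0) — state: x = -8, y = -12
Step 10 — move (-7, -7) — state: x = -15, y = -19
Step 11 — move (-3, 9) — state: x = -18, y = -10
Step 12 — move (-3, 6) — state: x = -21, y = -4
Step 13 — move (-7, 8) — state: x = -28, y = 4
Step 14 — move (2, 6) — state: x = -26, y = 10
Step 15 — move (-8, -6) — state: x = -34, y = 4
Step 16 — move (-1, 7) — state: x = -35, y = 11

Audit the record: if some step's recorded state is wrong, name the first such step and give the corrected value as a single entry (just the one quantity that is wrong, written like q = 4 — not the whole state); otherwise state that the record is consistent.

Recomputing the run from the initial state:
step 1: x = 2, y = -10
step 2: x = 5, y = -15
step 3: x = 2, y = -13
step 4: x = -2, y = -21
step 5: x = -9, y = -14
step 6: x = -15, y = -13
step 7: x = -11, y = -5
step 8: x = -14, y = -12
step 9: x = -8, y = -12
step 10: x = -15, y = -19
step 11: x = -18, y = -10
step 12: x = -21, y = -4
step 13: x = -28, y = 4
step 14: x = -26, y = 10
step 15: x = -34, y = 4
step 16: x = -35, y = 11
This matches the record at every step.

no error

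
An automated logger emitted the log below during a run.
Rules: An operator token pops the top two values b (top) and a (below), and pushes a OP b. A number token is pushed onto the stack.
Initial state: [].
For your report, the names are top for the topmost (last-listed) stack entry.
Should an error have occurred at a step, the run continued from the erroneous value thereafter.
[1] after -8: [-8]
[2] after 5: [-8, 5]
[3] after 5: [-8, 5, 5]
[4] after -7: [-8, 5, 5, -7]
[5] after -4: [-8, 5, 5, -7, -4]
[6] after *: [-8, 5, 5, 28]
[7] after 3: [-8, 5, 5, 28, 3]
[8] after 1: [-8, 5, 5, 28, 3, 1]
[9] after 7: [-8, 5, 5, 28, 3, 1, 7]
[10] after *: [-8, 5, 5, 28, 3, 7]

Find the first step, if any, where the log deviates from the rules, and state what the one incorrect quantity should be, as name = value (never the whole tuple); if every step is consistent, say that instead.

no error

step 1: push -8: top = -8 -> no discrepancy
step 2: push 5: top = 5 -> in agreement
step 3: push 5: top = 5 -> verified
step 4: push -7: top = -7 -> same as recorded
step 5: push -4: top = -4 -> matches
step 6: -7 * -4 = 28 -> agrees with the log
step 7: push 3: top = 3 -> confirmed correct
step 8: push 1: top = 1 -> confirmed correct
step 9: push 7: top = 7 -> verified
step 10: 1 * 7 = 7 -> no discrepancy
No step deviates from the rules.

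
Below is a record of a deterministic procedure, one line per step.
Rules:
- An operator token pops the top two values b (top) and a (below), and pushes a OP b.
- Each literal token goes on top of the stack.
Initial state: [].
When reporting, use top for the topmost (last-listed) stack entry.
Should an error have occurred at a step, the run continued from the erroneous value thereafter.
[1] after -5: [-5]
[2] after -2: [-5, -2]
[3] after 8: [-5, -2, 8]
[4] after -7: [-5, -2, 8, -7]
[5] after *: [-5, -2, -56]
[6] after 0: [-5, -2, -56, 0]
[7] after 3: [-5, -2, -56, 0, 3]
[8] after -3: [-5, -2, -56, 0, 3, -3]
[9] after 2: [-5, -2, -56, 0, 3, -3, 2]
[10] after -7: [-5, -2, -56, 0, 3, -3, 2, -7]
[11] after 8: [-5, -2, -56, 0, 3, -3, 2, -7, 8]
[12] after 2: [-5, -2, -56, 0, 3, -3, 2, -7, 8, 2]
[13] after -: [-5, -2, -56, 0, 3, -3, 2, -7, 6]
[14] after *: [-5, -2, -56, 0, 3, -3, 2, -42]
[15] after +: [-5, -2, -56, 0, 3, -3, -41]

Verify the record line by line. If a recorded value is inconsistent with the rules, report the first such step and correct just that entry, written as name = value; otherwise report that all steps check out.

Recomputing the run from the initial state:
step 1: [-5]
step 2: [-5, -2]
step 3: [-5, -2, 8]
step 4: [-5, -2, 8, -7]
step 5: [-5, -2, -56]
step 6: [-5, -2, -56, 0]
step 7: [-5, -2, -56, 0, 3]
step 8: [-5, -2, -56, 0, 3, -3]
step 9: [-5, -2, -56, 0, 3, -3, 2]
step 10: [-5, -2, -56, 0, 3, -3, 2, -7]
step 11: [-5, -2, -56, 0, 3, -3, 2, -7, 8]
step 12: [-5, -2, -56, 0, 3, -3, 2, -7, 8, 2]
step 13: [-5, -2, -56, 0, 3, -3, 2, -7, 6]
step 14: [-5, -2, -56, 0, 3, -3, 2, -42]
step 15: [-5, -2, -56, 0, 3, -3, -40]
The first disagreement with the record is at step 15, where the value should be top = -40.

step 15, top = -40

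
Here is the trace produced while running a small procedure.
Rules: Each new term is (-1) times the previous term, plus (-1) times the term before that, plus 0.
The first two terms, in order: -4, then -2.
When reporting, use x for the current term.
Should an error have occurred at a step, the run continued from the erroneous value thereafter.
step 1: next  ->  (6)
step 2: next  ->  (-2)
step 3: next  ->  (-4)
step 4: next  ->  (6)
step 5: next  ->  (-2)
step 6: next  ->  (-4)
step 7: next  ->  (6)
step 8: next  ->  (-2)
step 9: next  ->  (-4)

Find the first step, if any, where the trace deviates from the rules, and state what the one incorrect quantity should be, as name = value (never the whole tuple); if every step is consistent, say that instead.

step 1: x = -1*(-2) + (-1)*(-4) + (0) = 6 -> matches
step 2: x = -1*(6) + (-1)*(-2) + (0) = -4 -> this is not what the trace shows
Conclusion: step 2 carries the first error; the entry should be x = -4.

step 2, x = -4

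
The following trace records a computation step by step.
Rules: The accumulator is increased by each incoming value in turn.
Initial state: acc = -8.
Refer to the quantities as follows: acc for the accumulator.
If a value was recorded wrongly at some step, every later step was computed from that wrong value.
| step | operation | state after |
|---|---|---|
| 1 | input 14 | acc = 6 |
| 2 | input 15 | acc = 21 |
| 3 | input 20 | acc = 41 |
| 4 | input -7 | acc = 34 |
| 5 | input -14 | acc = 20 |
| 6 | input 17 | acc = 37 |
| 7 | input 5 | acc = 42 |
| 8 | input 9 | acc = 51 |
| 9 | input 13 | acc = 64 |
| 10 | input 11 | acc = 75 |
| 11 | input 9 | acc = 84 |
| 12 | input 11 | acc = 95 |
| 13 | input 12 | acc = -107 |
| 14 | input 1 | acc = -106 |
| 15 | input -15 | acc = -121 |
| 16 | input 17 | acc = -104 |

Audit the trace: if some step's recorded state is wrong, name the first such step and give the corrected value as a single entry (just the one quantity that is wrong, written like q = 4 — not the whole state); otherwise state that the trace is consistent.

step 1: acc = -8 + 14 = 6 -> exactly as logged
step 2: acc = 6 + 15 = 21 -> checks out
step 3: acc = 21 + 20 = 41 -> in agreement
step 4: acc = 41 + -7 = 34 -> agrees with the trace
step 5: acc = 34 + -14 = 20 -> agrees with the trace
step 6: acc = 20 + 17 = 37 -> verified
step 7: acc = 37 + 5 = 42 -> verified
step 8: acc = 42 + 9 = 51 -> matches
step 9: acc = 51 + 13 = 64 -> consistent with the trace
step 10: acc = 64 + 11 = 75 -> in agreement
step 11: acc = 75 + 9 = 84 -> consistent with the trace
step 12: acc = 84 + 11 = 95 -> in agreement
step 13: acc = 95 + 12 = 107 -> the trace disagrees here
The audit stops at step 13: the recorded entry is wrong and should be acc = 107.

step 13, acc = 107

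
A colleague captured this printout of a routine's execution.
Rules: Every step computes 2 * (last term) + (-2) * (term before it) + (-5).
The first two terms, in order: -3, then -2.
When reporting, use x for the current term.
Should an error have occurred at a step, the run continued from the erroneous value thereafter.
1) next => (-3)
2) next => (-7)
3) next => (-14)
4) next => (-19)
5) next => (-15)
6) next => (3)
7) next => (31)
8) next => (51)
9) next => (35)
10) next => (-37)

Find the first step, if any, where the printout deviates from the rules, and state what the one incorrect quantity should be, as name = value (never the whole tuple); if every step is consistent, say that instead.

step 3, x = -13

Recomputing the run from the initial state:
step 1: x = -3
step 2: x = -7
step 3: x = -13
step 4: x = -17
step 5: x = -13
step 6: x = 3
step 7: x = 27
step 8: x = 43
step 9: x = 27
step 10: x = -37
The first disagreement with the printout is at step 3, where the value should be x = -13.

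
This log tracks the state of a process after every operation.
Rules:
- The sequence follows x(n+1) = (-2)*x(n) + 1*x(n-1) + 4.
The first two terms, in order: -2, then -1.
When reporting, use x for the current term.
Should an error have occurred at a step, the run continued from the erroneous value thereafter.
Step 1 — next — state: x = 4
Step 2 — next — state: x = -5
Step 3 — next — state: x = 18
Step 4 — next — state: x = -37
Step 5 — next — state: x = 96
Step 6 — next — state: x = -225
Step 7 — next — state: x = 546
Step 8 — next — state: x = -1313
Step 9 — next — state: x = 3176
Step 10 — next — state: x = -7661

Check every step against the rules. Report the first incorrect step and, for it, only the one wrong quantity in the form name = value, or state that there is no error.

step 7, x = 550

Recomputing the run from the initial state:
step 1: x = 4
step 2: x = -5
step 3: x = 18
step 4: x = -37
step 5: x = 96
step 6: x = -225
step 7: x = 550
step 8: x = -1321
step 9: x = 3196
step 10: x = -7709
The first disagreement with the log is at step 7, where the value should be x = 550.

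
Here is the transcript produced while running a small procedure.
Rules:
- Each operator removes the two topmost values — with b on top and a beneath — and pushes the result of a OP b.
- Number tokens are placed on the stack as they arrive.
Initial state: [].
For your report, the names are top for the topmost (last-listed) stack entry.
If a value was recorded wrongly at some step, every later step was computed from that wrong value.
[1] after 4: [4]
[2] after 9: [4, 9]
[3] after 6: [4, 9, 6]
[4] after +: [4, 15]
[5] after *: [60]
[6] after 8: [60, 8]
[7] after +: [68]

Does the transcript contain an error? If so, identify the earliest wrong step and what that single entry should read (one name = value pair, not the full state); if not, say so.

Step 1: push 4: top = 4 — agrees with the transcript.
Step 2: push 9: top = 9 — no discrepancy.
Step 3: push 6: top = 6 — exactly as logged.
Step 4: 9 + 6 = 15 — matches.
Step 5: 4 * 15 = 60 — in agreement.
Step 6: push 8: top = 8 — agrees with the transcript.
Step 7: 60 + 8 = 68 — same as recorded.
The recomputation confirms every line.

no error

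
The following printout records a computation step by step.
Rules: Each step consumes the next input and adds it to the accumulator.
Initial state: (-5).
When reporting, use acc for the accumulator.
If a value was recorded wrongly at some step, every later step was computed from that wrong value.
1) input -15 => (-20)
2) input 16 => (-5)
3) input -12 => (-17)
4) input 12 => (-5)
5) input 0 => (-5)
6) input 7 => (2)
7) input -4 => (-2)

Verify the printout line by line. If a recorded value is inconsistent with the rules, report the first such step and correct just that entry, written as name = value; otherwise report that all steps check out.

Step 1: acc = -5 + -15 = -20 — checks out.
Step 2: acc = -20 + 16 = -4 — the printout has a different value.
Conclusion: step 2 carries the first error; the entry should be acc = -4.

step 2, acc = -4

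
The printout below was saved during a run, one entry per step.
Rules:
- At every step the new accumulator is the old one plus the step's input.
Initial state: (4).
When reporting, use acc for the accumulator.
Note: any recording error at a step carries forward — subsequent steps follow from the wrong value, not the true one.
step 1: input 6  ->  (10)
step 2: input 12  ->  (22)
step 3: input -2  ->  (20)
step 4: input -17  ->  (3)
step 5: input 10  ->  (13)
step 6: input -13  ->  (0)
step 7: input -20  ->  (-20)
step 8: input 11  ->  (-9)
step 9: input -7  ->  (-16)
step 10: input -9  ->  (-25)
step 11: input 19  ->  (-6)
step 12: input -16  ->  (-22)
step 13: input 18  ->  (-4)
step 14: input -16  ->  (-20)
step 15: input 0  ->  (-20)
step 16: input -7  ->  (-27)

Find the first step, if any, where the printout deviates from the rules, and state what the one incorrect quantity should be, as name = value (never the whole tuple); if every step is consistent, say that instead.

Recomputing the run from the initial state:
step 1: acc = 10
step 2: acc = 22
step 3: acc = 20
step 4: acc = 3
step 5: acc = 13
step 6: acc = 0
step 7: acc = -20
step 8: acc = -9
step 9: acc = -16
step 10: acc = -25
step 11: acc = -6
step 12: acc = -22
step 13: acc = -4
step 14: acc = -20
step 15: acc = -20
step 16: acc = -27
This matches the printout at every step.

no error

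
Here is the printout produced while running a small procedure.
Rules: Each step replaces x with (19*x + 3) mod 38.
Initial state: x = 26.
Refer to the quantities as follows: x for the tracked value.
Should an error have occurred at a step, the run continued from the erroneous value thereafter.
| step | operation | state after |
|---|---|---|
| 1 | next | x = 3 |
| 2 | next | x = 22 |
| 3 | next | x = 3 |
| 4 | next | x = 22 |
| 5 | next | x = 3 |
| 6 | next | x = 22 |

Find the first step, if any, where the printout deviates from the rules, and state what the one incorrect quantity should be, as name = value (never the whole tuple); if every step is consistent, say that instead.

no error

step 1: x = (19*26 + 3) mod 38 = 3 -> confirmed correct
step 2: x = (19*3 + 3) mod 38 = 22 -> checks out
step 3: x = (19*22 + 3) mod 38 = 3 -> confirmed correct
step 4: x = (19*3 + 3) mod 38 = 22 -> verified
step 5: x = (19*22 + 3) mod 38 = 3 -> confirmed correct
step 6: x = (19*3 + 3) mod 38 = 22 -> matches
The whole run recomputes cleanly — no discrepancies.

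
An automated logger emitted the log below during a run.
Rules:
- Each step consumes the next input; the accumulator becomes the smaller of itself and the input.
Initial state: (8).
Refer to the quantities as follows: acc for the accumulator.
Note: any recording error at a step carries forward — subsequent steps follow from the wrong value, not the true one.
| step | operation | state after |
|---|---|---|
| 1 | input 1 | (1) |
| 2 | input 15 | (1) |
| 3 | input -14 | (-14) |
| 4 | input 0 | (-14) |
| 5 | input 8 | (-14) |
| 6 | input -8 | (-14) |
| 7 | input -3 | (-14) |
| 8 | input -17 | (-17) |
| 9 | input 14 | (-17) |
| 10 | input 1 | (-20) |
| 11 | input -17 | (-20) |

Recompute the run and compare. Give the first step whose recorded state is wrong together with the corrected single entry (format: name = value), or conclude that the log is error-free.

Step 1: acc = min(8, 1) = 1 — exactly as logged.
Step 2: acc = min(1, 15) = 1 — no discrepancy.
Step 3: acc = min(1, -14) = -14 — checks out.
Step 4: acc = min(-14, 0) = -14 — confirmed correct.
Step 5: acc = min(-14, 8) = -14 — consistent with the log.
Step 6: acc = min(-14, -8) = -14 — verified.
Step 7: acc = min(-14, -3) = -14 — no discrepancy.
Step 8: acc = min(-14, -17) = -17 — agrees with the log.
Step 9: acc = min(-17, 14) = -17 — agrees with the log.
Step 10: acc = min(-17, 1) = -17 — not what was recorded.
That makes step 10 the first incorrect line — acc = -17 is what it should show.

step 10, acc = -17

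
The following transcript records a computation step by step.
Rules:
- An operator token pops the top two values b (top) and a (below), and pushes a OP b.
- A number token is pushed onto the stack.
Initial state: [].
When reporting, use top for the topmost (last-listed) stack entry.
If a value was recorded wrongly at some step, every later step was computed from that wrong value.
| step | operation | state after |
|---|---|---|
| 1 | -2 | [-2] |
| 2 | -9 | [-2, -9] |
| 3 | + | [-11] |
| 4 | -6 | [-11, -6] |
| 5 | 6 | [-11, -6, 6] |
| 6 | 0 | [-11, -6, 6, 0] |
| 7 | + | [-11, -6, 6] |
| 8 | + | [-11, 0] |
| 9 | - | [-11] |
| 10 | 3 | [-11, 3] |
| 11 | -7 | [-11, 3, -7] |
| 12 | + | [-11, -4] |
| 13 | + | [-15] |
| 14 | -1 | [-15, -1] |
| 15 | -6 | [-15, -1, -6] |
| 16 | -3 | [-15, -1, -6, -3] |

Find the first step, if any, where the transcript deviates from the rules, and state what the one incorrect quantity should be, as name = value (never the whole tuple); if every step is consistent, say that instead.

no error

Recomputing the run from the initial state:
step 1: [-2]
step 2: [-2, -9]
step 3: [-11]
step 4: [-11, -6]
step 5: [-11, -6, 6]
step 6: [-11, -6, 6, 0]
step 7: [-11, -6, 6]
step 8: [-11, 0]
step 9: [-11]
step 10: [-11, 3]
step 11: [-11, 3, -7]
step 12: [-11, -4]
step 13: [-15]
step 14: [-15, -1]
step 15: [-15, -1, -6]
step 16: [-15, -1, -6, -3]
This matches the transcript at every step.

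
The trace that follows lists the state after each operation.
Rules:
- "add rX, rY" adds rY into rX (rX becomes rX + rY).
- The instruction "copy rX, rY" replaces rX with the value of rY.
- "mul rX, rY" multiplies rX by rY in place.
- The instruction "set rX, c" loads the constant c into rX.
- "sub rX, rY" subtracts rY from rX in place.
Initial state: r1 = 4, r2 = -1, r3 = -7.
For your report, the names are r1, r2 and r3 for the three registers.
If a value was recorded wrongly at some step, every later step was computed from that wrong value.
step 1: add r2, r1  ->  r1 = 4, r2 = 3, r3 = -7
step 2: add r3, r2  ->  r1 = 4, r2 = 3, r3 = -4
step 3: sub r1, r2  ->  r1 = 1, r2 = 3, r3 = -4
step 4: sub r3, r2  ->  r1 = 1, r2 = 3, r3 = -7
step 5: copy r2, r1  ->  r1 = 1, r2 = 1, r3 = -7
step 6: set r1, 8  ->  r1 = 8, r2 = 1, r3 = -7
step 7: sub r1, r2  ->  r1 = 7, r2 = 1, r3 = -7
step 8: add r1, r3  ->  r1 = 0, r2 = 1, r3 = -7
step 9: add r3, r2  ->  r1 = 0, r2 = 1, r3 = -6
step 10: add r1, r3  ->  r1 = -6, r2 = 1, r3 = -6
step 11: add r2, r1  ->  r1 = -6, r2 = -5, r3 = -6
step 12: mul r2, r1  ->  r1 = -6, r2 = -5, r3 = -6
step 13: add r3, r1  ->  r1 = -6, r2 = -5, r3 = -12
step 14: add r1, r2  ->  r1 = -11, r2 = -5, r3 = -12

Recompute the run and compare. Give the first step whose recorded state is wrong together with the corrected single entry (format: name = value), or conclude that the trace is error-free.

step 12, r2 = 30

Recomputing the run from the initial state:
step 1: r1 = 4, r2 = 3, r3 = -7
step 2: r1 = 4, r2 = 3, r3 = -4
step 3: r1 = 1, r2 = 3, r3 = -4
step 4: r1 = 1, r2 = 3, r3 = -7
step 5: r1 = 1, r2 = 1, r3 = -7
step 6: r1 = 8, r2 = 1, r3 = -7
step 7: r1 = 7, r2 = 1, r3 = -7
step 8: r1 = 0, r2 = 1, r3 = -7
step 9: r1 = 0, r2 = 1, r3 = -6
step 10: r1 = -6, r2 = 1, r3 = -6
step 11: r1 = -6, r2 = -5, r3 = -6
step 12: r1 = -6, r2 = 30, r3 = -6
step 13: r1 = -6, r2 = 30, r3 = -12
step 14: r1 = 24, r2 = 30, r3 = -12
The first disagreement with the trace is at step 12, where the value should be r2 = 30.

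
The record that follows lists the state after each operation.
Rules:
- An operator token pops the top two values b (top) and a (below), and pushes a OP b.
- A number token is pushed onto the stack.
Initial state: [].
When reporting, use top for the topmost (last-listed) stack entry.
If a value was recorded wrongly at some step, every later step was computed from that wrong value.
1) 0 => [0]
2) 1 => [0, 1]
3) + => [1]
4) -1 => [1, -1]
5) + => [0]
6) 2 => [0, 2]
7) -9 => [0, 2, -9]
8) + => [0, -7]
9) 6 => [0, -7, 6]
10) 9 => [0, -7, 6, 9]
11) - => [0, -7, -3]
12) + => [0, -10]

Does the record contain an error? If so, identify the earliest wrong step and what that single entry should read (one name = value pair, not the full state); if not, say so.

step 1: push 0: top = 0 -> agrees with the record
step 2: push 1: top = 1 -> in agreement
step 3: 0 + 1 = 1 -> agrees with the record
step 4: push -1: top = -1 -> exactly as logged
step 5: 1 + -1 = 0 -> no discrepancy
step 6: push 2: top = 2 -> no discrepancy
step 7: push -9: top = -9 -> agrees with the record
step 8: 2 + -9 = -7 -> same as recorded
step 9: push 6: top = 6 -> agrees with the record
step 10: push 9: top = 9 -> confirmed correct
step 11: 6 - 9 = -3 -> exactly as logged
step 12: -7 + -3 = -10 -> in agreement
All steps check out; nothing to correct.

no error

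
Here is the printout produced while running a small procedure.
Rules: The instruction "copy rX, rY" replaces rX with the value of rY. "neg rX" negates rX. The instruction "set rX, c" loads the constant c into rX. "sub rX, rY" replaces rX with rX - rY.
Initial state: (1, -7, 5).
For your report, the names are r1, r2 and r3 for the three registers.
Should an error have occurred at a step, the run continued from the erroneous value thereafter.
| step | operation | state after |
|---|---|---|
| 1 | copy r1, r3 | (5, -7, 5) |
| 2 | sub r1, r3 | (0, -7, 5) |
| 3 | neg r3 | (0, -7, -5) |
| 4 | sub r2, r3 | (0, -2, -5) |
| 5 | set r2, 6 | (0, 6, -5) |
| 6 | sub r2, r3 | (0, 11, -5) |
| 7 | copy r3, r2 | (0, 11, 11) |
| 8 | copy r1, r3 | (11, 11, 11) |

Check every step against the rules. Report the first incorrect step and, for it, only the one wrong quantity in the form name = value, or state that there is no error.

step 1: r1 = 5 -> no discrepancy
step 2: r1 = 5 - 5 = 0 -> agrees with the printout
step 3: r3 = -(5) = -5 -> in agreement
step 4: r2 = -7 - -5 = -2 -> consistent with the printout
step 5: r2 = 6 -> no discrepancy
step 6: r2 = 6 - -5 = 11 -> consistent with the printout
step 7: r3 = 11 -> same as recorded
step 8: r1 = 11 -> checks out
All entries verified; no error found.

no error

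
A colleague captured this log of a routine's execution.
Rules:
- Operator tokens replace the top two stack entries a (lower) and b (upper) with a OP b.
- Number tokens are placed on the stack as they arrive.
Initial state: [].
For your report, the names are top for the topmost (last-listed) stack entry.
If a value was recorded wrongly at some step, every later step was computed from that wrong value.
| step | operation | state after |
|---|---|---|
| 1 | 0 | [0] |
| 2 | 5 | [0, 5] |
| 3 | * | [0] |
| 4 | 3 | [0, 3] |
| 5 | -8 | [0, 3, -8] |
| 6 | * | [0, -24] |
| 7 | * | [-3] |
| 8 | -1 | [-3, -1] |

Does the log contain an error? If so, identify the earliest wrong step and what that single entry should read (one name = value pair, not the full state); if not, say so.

step 7, top = 0

1. push 0: top = 0 (verified)
2. push 5: top = 5 (exactly as logged)
3. 0 * 5 = 0 (verified)
4. push 3: top = 3 (same as recorded)
5. push -8: top = -8 (consistent with the log)
6. 3 * -8 = -24 (confirmed correct)
7. 0 * -24 = 0 (this is not what the log shows)
Conclusion: step 7 carries the first error; the entry should be top = 0.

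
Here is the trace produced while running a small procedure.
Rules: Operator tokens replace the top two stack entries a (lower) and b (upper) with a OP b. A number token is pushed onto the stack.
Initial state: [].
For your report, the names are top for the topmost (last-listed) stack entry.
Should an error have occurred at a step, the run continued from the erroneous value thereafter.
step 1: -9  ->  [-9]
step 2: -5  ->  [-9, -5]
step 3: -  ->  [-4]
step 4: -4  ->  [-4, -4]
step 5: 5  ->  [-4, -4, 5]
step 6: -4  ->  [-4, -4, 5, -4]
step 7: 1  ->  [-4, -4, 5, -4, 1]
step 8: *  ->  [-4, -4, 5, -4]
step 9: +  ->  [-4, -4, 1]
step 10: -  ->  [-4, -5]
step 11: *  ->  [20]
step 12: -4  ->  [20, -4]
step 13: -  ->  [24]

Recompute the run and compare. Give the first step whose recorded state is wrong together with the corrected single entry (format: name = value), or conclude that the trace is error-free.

Recomputing the run from the initial state:
step 1: [-9]
step 2: [-9, -5]
step 3: [-4]
step 4: [-4, -4]
step 5: [-4, -4, 5]
step 6: [-4, -4, 5, -4]
step 7: [-4, -4, 5, -4, 1]
step 8: [-4, -4, 5, -4]
step 9: [-4, -4, 1]
step 10: [-4, -5]
step 11: [20]
step 12: [20, -4]
step 13: [24]
This matches the trace at every step.

no error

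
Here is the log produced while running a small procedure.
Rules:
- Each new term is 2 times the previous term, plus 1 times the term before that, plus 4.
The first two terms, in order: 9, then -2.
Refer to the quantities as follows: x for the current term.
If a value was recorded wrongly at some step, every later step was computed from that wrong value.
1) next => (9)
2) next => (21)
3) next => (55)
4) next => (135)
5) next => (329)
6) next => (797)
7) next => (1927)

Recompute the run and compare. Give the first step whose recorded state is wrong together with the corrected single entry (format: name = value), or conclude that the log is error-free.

step 2, x = 20

Recomputing the run from the initial state:
step 1: x = 9
step 2: x = 20
step 3: x = 53
step 4: x = 130
step 5: x = 317
step 6: x = 768
step 7: x = 1857
The first disagreement with the log is at step 2, where the value should be x = 20.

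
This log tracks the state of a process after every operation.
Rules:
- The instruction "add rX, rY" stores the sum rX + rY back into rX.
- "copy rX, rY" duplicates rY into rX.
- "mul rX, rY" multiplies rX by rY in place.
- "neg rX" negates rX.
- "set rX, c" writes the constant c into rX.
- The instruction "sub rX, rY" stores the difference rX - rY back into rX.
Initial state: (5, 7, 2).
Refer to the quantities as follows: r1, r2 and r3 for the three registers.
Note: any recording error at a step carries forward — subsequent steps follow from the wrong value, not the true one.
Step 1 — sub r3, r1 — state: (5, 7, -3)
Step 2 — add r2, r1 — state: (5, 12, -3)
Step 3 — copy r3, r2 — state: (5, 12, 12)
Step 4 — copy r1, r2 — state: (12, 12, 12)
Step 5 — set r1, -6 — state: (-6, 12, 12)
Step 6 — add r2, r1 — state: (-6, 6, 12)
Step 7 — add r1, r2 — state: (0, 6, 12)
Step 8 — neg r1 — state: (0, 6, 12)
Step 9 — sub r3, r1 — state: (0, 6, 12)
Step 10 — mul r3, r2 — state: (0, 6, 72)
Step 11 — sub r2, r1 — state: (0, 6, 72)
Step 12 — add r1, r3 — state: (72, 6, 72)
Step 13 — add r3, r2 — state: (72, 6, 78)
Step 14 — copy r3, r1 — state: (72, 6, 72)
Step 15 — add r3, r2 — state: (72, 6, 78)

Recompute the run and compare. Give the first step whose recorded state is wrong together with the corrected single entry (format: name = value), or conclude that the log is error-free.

no error

Recomputing the run from the initial state:
step 1: r1 = 5, r2 = 7, r3 = -3
step 2: r1 = 5, r2 = 12, r3 = -3
step 3: r1 = 5, r2 = 12, r3 = 12
step 4: r1 = 12, r2 = 12, r3 = 12
step 5: r1 = -6, r2 = 12, r3 = 12
step 6: r1 = -6, r2 = 6, r3 = 12
step 7: r1 = 0, r2 = 6, r3 = 12
step 8: r1 = 0, r2 = 6, r3 = 12
step 9: r1 = 0, r2 = 6, r3 = 12
step 10: r1 = 0, r2 = 6, r3 = 72
step 11: r1 = 0, r2 = 6, r3 = 72
step 12: r1 = 72, r2 = 6, r3 = 72
step 13: r1 = 72, r2 = 6, r3 = 78
step 14: r1 = 72, r2 = 6, r3 = 72
step 15: r1 = 72, r2 = 6, r3 = 78
This matches the log at every step.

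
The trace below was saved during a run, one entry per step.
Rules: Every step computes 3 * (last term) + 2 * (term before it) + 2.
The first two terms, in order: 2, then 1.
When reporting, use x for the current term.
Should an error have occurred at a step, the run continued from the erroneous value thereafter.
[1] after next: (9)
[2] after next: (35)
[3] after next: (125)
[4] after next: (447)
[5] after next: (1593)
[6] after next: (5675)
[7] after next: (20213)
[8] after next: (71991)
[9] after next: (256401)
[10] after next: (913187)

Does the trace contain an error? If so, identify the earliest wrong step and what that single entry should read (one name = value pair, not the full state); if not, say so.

step 2, x = 31

Recomputing the run from the initial state:
step 1: x = 9
step 2: x = 31
step 3: x = 113
step 4: x = 403
step 5: x = 1437
step 6: x = 5119
step 7: x = 18233
step 8: x = 64939
step 9: x = 231285
step 10: x = 823735
The first disagreement with the trace is at step 2, where the value should be x = 31.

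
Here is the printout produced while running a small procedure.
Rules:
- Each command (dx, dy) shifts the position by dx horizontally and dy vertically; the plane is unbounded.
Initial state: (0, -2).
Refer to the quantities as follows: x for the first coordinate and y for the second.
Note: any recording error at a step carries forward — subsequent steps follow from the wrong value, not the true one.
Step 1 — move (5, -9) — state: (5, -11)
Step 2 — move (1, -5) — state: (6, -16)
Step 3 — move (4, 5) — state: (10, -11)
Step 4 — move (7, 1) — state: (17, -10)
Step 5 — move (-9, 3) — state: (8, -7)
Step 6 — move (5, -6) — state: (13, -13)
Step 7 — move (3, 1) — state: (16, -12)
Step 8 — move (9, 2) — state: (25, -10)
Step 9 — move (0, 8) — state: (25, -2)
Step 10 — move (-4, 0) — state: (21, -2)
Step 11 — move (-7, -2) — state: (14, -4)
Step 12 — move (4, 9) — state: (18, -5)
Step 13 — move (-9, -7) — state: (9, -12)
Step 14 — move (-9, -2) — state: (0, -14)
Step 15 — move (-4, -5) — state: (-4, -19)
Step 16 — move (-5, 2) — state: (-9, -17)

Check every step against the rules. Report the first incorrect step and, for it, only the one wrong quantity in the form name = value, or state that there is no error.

step 1: x = 0 + (5) = 5, y = -2 + (-9) = -11 -> same as recorded
step 2: x = 5 + (1) = 6, y = -11 + (-5) = -16 -> consistent with the printout
step 3: x = 6 + (4) = 10, y = -16 + (5) = -11 -> verified
step 4: x = 10 + (7) = 17, y = -11 + (1) = -10 -> consistent with the printout
step 5: x = 17 + (-9) = 8, y = -10 + (3) = -7 -> exactly as logged
step 6: x = 8 + (5) = 13, y = -7 + (-6) = -13 -> consistent with the printout
step 7: x = 13 + (3) = 16, y = -13 + (1) = -12 -> matches
step 8: x = 16 + (9) = 25, y = -12 + (2) = -10 -> checks out
step 9: x = 25 + (0) = 25, y = -10 + (8) = -2 -> exactly as logged
step 10: x = 25 + (-4) = 21, y = -2 + (0) = -2 -> in agreement
step 11: x = 21 + (-7) = 14, y = -2 + (-2) = -4 -> in agreement
step 12: x = 14 + (4) = 18, y = -4 + (9) = 5 -> the printout has a different value
The earliest wrong entry is at step 12: it should read y = 5.

step 12, y = 5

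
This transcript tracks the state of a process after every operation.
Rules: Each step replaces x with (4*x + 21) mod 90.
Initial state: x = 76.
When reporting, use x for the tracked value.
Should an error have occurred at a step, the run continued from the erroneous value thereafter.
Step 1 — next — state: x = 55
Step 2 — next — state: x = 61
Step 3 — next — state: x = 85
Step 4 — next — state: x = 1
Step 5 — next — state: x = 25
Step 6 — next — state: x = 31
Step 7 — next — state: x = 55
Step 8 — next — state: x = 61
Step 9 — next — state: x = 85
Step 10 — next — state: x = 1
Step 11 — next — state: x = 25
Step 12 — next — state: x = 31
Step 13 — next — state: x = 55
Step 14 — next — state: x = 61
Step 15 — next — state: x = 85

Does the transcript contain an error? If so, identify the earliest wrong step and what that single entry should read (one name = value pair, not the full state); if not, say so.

Recomputing the run from the initial state:
step 1: x = 55
step 2: x = 61
step 3: x = 85
step 4: x = 1
step 5: x = 25
step 6: x = 31
step 7: x = 55
step 8: x = 61
step 9: x = 85
step 10: x = 1
step 11: x = 25
step 12: x = 31
step 13: x = 55
step 14: x = 61
step 15: x = 85
This matches the transcript at every step.

no error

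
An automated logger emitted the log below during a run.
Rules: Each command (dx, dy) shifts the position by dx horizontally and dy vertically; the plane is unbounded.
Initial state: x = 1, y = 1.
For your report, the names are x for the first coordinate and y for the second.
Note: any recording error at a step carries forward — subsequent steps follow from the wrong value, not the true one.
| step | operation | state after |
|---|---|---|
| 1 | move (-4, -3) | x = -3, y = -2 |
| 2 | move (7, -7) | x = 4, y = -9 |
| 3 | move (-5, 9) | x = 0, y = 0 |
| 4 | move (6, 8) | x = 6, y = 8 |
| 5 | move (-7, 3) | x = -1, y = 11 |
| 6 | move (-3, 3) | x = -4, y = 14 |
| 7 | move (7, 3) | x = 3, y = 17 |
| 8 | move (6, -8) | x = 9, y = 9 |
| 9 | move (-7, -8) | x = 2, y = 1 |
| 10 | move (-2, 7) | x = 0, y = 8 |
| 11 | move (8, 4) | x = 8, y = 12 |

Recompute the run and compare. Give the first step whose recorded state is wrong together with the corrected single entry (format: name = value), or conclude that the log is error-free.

step 3, x = -1

Recomputing the run from the initial state:
step 1: x = -3, y = -2
step 2: x = 4, y = -9
step 3: x = -1, y = 0
step 4: x = 5, y = 8
step 5: x = -2, y = 11
step 6: x = -5, y = 14
step 7: x = 2, y = 17
step 8: x = 8, y = 9
step 9: x = 1, y = 1
step 10: x = -1, y = 8
step 11: x = 7, y = 12
The first disagreement with the log is at step 3, where the value should be x = -1.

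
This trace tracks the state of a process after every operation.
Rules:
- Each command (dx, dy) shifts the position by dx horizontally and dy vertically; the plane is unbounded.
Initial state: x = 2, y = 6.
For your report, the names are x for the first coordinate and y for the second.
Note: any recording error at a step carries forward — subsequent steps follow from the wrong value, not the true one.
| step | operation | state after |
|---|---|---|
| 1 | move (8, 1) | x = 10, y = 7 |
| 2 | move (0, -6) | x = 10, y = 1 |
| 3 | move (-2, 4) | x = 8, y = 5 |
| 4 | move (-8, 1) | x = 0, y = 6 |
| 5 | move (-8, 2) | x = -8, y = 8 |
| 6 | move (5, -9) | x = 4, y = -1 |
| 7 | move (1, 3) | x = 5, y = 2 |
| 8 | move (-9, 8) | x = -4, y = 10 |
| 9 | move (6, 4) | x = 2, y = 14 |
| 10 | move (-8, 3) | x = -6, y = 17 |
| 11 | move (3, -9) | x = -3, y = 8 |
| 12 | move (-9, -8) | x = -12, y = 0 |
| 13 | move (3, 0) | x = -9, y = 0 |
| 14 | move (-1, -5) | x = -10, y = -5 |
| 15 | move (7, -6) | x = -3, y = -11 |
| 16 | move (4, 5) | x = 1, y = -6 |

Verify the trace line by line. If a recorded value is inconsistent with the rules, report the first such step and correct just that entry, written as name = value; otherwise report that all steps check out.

step 6, x = -3

step 1: x = 2 + (8) = 10, y = 6 + (1) = 7 -> agrees with the trace
step 2: x = 10 + (0) = 10, y = 7 + (-6) = 1 -> checks out
step 3: x = 10 + (-2) = 8, y = 1 + (4) = 5 -> verified
step 4: x = 8 + (-8) = 0, y = 5 + (1) = 6 -> no discrepancy
step 5: x = 0 + (-8) = -8, y = 6 + (2) = 8 -> agrees with the trace
step 6: x = -8 + (5) = -3, y = 8 + (-9) = -1 -> this is not what the trace shows
Conclusion: step 6 carries the first error; the entry should be x = -3.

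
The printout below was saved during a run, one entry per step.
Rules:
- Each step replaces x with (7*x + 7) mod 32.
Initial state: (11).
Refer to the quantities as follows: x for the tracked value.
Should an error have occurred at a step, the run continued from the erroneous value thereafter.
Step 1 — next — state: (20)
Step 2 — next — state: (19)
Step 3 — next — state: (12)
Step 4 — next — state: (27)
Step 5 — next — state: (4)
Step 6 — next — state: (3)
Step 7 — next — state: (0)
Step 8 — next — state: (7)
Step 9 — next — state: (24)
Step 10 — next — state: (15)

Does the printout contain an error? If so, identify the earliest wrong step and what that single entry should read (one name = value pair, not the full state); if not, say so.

step 7, x = 28

step 1: x = (7*11 + 7) mod 32 = 20 -> matches
step 2: x = (7*20 + 7) mod 32 = 19 -> same as recorded
step 3: x = (7*19 + 7) mod 32 = 12 -> no discrepancy
step 4: x = (7*12 + 7) mod 32 = 27 -> consistent with the printout
step 5: x = (7*27 + 7) mod 32 = 4 -> exactly as logged
step 6: x = (7*4 + 7) mod 32 = 3 -> consistent with the printout
step 7: x = (7*3 + 7) mod 32 = 28 -> not what was recorded
That makes step 7 the first incorrect line — x = 28 is what it should show.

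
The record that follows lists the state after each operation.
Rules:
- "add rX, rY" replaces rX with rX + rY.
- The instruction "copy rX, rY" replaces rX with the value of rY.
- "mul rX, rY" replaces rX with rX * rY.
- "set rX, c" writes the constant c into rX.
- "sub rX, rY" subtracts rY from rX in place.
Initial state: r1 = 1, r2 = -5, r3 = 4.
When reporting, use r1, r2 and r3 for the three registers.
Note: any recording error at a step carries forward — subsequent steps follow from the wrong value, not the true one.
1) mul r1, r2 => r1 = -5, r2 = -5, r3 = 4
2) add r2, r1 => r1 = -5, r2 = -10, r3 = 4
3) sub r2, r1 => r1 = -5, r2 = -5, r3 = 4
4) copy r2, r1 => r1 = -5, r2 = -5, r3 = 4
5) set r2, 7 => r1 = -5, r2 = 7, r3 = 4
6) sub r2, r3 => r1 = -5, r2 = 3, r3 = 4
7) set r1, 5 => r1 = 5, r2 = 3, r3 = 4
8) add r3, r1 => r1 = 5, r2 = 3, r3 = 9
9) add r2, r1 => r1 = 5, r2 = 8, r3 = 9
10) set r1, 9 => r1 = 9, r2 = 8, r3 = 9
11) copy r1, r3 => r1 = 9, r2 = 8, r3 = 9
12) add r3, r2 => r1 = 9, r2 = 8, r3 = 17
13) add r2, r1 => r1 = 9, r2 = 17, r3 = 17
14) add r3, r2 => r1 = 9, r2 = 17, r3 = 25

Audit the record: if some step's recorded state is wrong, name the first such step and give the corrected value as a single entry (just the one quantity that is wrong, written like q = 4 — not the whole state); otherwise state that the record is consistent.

Recomputing the run from the initial state:
step 1: r1 = -5, r2 = -5, r3 = 4
step 2: r1 = -5, r2 = -10, r3 = 4
step 3: r1 = -5, r2 = -5, r3 = 4
step 4: r1 = -5, r2 = -5, r3 = 4
step 5: r1 = -5, r2 = 7, r3 = 4
step 6: r1 = -5, r2 = 3, r3 = 4
step 7: r1 = 5, r2 = 3, r3 = 4
step 8: r1 = 5, r2 = 3, r3 = 9
step 9: r1 = 5, r2 = 8, r3 = 9
step 10: r1 = 9, r2 = 8, r3 = 9
step 11: r1 = 9, r2 = 8, r3 = 9
step 12: r1 = 9, r2 = 8, r3 = 17
step 13: r1 = 9, r2 = 17, r3 = 17
step 14: r1 = 9, r2 = 17, r3 = 34
The first disagreement with the record is at step 14, where the value should be r3 = 34.

step 14, r3 = 34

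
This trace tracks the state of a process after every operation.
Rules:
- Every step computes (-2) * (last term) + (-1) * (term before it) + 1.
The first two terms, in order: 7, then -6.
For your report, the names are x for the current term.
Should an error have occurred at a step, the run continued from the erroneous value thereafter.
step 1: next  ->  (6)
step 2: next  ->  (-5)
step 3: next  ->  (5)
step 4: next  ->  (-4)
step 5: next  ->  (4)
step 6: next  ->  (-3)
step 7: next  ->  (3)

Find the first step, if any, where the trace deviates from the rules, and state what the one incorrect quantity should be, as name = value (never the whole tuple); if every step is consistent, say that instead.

Recomputing the run from the initial state:
step 1: x = 6
step 2: x = -5
step 3: x = 5
step 4: x = -4
step 5: x = 4
step 6: x = -3
step 7: x = 3
This matches the trace at every step.

no error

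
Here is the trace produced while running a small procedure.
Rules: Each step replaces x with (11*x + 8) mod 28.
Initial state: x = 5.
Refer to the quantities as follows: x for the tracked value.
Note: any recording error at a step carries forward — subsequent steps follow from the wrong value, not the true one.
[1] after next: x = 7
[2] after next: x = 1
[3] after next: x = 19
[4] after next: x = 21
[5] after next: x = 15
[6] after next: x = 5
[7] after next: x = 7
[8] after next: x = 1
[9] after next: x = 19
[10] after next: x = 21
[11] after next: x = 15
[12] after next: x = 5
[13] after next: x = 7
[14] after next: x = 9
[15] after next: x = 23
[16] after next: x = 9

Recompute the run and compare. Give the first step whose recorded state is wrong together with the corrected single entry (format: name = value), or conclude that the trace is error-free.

step 14, x = 1

Step 1: x = (11*5 + 8) mod 28 = 7 — confirmed correct.
Step 2: x = (11*7 + 8) mod 28 = 1 — agrees with the trace.
Step 3: x = (11*1 + 8) mod 28 = 19 — same as recorded.
Step 4: x = (11*19 + 8) mod 28 = 21 — checks out.
Step 5: x = (11*21 + 8) mod 28 = 15 — consistent with the trace.
Step 6: x = (11*15 + 8) mod 28 = 5 — same as recorded.
Step 7: x = (11*5 + 8) mod 28 = 7 — confirmed correct.
Step 8: x = (11*7 + 8) mod 28 = 1 — agrees with the trace.
Step 9: x = (11*1 + 8) mod 28 = 19 — consistent with the trace.
Step 10: x = (11*19 + 8) mod 28 = 21 — verified.
Step 11: x = (11*21 + 8) mod 28 = 15 — matches.
Step 12: x = (11*15 + 8) mod 28 = 5 — same as recorded.
Step 13: x = (11*5 + 8) mod 28 = 7 — in agreement.
Step 14: x = (11*7 + 8) mod 28 = 1 — a discrepancy with the trace.
Step 14 is the first one off; corrected, x = 1.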